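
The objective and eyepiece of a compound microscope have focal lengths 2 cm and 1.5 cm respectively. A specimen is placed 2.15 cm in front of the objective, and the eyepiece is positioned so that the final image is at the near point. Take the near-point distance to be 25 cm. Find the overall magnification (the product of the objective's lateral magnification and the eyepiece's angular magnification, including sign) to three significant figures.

Objective: 1/d_i = 1/f_obj - 1/d_o = 1/2 - 1/2.15 = 0.03488 cm^-1, so d_i = 28.667 cm.
m_obj = -d_i/d_o = -28.667/2.15 = -13.333.
Eyepiece angular magnification (image at near point): M_eye = 1 + D/f_e = 1 + 25/1.5 = 17.667.
Overall M = m_obj x M_eye = (-13.333)(17.667) = -235.56.

-236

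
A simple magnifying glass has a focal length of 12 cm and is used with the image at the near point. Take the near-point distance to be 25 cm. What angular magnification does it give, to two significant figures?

M = 1 + D/f = 1 + 25/12 = 3.083.

3.1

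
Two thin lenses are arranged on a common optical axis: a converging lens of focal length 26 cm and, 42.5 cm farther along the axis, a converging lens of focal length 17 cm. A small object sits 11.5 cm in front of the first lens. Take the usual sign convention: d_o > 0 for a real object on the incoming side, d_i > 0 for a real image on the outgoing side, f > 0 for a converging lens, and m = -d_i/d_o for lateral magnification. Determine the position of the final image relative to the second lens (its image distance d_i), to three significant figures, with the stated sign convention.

Applying the thin-lens equation to the first lens, 1/26 = 1/11.5 + 1/d_i1, which gives d_i1 = -20.621 cm.
With d_i1 < 0 the first image is virtual and lies on the object side; the object distance for lens 2 is d_o2 = 42.5 - (-20.621) = 63.121 cm.
Applying the thin-lens equation again with f_2 = 17 cm and d_o2 = 63.121 cm gives d_i2 = 23.266 cm.

23.3 cm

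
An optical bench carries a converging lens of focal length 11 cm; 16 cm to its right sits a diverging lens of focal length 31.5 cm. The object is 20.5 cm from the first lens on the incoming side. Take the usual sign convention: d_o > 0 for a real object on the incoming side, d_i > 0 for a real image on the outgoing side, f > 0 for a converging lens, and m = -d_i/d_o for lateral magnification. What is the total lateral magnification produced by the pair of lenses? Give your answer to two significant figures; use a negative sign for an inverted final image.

-1.5

Lens 1: 1/d_i1 = 1/f_1 - 1/d_o1 = 1/11 - 1/20.5 = 0.04213 cm^-1, so d_i1 = 23.737 cm.
m_1 = -(23.737)/20.5 = -1.1579.
This image would form 23.737 cm past lens 1, i.e. 7.737 cm beyond lens 2, so it is a virtual object for lens 2: d_o2 = 16 - 23.737 = -7.737 cm.
Lens 2: 1/d_i2 = 1/f_2 - 1/d_o2 = 1/(-31.5) - 1/(-7.737) = 0.09751 cm^-1, so d_i2 = 10.256 cm.
m_2 = -(10.256)/(-7.737) = 1.3256.
Total m = m_1 x m_2 = (-1.1579)(1.3256) = -1.5349.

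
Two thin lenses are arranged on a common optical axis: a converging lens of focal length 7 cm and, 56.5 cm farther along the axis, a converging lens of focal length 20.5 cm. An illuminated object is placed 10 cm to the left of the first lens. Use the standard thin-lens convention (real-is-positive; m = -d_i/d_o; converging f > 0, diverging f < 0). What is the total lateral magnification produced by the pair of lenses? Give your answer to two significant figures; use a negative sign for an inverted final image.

Applying the thin-lens equation to the first lens, 1/7 = 1/10 + 1/d_i1, which gives d_i1 = 23.333 cm.
Its lateral magnification is m_1 = -d_i1/d_o1 = -(23.333)/10 = -2.3333.
That image sits 33.167 cm in front of the second lens, so d_o2 = 33.167 cm.
Applying the thin-lens equation again with f_2 = 20.5 cm and d_o2 = 33.167 cm gives d_i2 = 53.678 cm.
m_2 = -(53.678)/(33.167) = -1.6184.
The system's lateral magnification is m_1 m_2 = (-2.3333)(-1.6184) = 3.7763.

3.8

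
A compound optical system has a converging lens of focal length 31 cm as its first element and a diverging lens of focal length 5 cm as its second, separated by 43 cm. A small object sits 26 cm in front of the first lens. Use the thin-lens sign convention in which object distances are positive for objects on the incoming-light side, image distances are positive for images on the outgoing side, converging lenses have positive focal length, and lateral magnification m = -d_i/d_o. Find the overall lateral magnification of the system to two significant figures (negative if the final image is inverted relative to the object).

0.15

Lens 1: 1/d_i1 = 1/f_1 - 1/d_o1 = 1/31 - 1/26 = -0.00620 cm^-1, so d_i1 = -161.200 cm.
m_1 = -(-161.200)/26 = 6.2000.
The intermediate image is virtual, 161.200 cm to the left of lens 1, so d_o2 = L - d_i1 = 43 - (-161.200) = 204.200 cm.
Lens 2: 1/d_i2 = 1/f_2 - 1/d_o2 = 1/(-5) - 1/(204.200) = -0.20490 cm^-1, so d_i2 = -4.880 cm.
m_2 = -(-4.880)/(204.200) = 0.0239.
Total m = m_1 x m_2 = (6.2000)(0.0239) = 0.1482.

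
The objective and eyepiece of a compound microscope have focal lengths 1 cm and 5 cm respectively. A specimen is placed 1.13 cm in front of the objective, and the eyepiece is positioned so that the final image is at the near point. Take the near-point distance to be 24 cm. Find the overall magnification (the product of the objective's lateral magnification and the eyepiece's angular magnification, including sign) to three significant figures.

-44.6

Objective: 1/d_i = 1/f_obj - 1/d_o = 1/1 - 1/1.13 = 0.11504 cm^-1, so d_i = 8.692 cm.
m_obj = -d_i/d_o = -8.692/1.13 = -7.692.
Eyepiece angular magnification (image at near point): M_eye = 1 + D/f_e = 1 + 24/5 = 5.800.
Overall M = m_obj x M_eye = (-7.692)(5.800) = -44.62.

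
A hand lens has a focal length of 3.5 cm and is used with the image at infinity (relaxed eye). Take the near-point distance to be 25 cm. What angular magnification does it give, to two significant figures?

M = D/f = 25/3.5 = 7.143.

7.1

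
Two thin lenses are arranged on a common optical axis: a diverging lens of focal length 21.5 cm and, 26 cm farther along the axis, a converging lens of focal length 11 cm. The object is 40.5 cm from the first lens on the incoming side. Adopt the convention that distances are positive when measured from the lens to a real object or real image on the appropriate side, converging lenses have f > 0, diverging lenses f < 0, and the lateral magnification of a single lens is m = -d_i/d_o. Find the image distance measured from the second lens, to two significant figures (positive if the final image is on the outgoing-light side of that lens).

First lens: d_i1 = 1/(1/(-21.5) - 1/40.5) = -14.044 cm.
The intermediate image is virtual, 14.044 cm to the left of lens 1, so d_o2 = L - d_i1 = 26 - (-14.044) = 40.044 cm.
Second lens: d_i2 = 1/(1/11 - 1/(40.044)) = 15.166 cm.

15 cm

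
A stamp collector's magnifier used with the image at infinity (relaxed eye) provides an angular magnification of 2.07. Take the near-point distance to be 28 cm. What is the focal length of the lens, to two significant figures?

14 cm

For the image at infinity, M = D/f.
f = D/M = 28/2.07 = 13.527 cm.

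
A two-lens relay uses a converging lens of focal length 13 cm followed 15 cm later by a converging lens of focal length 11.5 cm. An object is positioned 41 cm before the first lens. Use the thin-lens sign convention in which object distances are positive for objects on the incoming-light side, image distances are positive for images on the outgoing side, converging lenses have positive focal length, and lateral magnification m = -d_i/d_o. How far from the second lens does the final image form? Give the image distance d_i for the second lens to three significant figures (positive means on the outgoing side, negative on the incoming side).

First lens: d_i1 = 1/(1/13 - 1/41) = 19.036 cm.
This image would form 19.036 cm past lens 1, i.e. 4.036 cm beyond lens 2, so it is a virtual object for lens 2: d_o2 = 15 - 19.036 = -4.036 cm.
Second lens: d_i2 = 1/(1/11.5 - 1/(-4.036)) = 2.987 cm.

2.99 cm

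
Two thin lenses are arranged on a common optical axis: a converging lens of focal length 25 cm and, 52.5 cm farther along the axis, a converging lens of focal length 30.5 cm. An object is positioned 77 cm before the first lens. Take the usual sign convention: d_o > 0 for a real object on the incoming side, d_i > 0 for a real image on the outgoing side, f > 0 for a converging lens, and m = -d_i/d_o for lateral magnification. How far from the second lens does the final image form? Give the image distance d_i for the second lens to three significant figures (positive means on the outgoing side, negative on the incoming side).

Applying the thin-lens equation to the first lens, 1/25 = 1/77 + 1/d_i1, which gives d_i1 = 37.019 cm.
That image sits 15.481 cm in front of the second lens, so d_o2 = 15.481 cm.
Applying the thin-lens equation again with f_2 = 30.5 cm and d_o2 = 15.481 cm gives d_i2 = -31.437 cm.

-31.4 cm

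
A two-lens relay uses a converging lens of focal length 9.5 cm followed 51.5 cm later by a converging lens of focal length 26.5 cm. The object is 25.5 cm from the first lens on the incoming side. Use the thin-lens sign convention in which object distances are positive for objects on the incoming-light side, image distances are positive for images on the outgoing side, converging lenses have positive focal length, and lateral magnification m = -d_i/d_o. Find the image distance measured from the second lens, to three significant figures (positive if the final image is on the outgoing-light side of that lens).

Applying the thin-lens equation to the first lens, 1/9.5 = 1/25.5 + 1/d_i1, which gives d_i1 = 15.141 cm.
Object distance for lens 2: d_o2 = 51.5 - 15.141 = 36.359 cm.
Applying the thin-lens equation again with f_2 = 26.5 cm and d_o2 = 36.359 cm gives d_i2 = 97.727 cm.

97.7 cm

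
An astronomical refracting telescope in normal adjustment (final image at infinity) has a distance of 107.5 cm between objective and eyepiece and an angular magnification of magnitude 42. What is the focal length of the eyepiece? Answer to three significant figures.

2.50 cm

In normal adjustment the tube length equals f_obj + f_eye and |M| = f_obj/f_eye.
So f_obj = 42 f_eye and 42 f_eye + f_eye = 107.5 cm, giving f_eye = 107.5/43 = 2.500 cm and f_obj = 105.000 cm.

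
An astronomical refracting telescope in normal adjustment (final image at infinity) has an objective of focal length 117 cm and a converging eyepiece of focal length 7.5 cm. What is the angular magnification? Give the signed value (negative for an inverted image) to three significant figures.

M = -f_obj/f_eye = -117/(7.5) = -15.600.

-15.6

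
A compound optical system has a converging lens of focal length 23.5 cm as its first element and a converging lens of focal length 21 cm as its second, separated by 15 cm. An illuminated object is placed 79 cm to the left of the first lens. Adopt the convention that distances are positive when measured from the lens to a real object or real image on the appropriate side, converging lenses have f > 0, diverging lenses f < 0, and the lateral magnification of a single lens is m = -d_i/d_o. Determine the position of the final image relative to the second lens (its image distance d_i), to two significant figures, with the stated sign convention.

Lens 1: 1/d_i1 = 1/f_1 - 1/d_o1 = 1/23.5 - 1/79 = 0.02989 cm^-1, so d_i1 = 33.450 cm.
Since 33.450 cm > 15 cm, the first image lies past the second lens and serves as a virtual object: d_o2 = L - d_i1 = -18.450 cm.
Lens 2: 1/d_i2 = 1/f_2 - 1/d_o2 = 1/21 - 1/(-18.450) = 0.10182 cm^-1, so d_i2 = 9.821 cm.

9.8 cm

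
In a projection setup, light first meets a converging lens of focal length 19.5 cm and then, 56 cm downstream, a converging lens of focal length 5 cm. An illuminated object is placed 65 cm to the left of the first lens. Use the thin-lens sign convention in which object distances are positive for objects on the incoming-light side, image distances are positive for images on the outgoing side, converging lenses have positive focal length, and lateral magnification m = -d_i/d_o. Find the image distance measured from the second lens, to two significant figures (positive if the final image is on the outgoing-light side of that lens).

Applying the thin-lens equation to the first lens, 1/19.5 = 1/65 + 1/d_i1, which gives d_i1 = 27.857 cm.
Object distance for lens 2: d_o2 = 56 - 27.857 = 28.143 cm.
Applying the thin-lens equation again with f_2 = 5 cm and d_o2 = 28.143 cm gives d_i2 = 6.080 cm.

6.1 cm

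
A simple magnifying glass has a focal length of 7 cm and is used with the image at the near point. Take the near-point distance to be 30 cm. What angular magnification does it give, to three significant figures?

M = 1 + D/f = 1 + 30/7 = 5.286.

5.29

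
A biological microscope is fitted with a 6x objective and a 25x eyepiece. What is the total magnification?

The overall magnification of a compound microscope is the product of the objective and eyepiece magnifications:
M = M_obj x M_eye = 6 x 25 = 150.

150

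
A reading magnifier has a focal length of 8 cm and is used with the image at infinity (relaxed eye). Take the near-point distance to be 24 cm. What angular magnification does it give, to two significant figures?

3.0

M = D/f = 24/8 = 3.000.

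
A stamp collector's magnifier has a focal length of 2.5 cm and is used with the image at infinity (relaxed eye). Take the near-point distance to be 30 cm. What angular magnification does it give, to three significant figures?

12.0

M = D/f = 30/2.5 = 12.000.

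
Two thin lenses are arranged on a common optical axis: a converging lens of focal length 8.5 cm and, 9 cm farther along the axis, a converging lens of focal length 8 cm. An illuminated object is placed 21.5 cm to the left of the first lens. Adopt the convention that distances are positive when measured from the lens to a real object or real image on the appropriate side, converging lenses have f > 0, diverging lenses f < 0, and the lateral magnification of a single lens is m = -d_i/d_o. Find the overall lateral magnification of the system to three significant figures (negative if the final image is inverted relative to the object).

Lens 1: 1/d_i1 = 1/f_1 - 1/d_o1 = 1/8.5 - 1/21.5 = 0.07114 cm^-1, so d_i1 = 14.058 cm.
m_1 = -(14.058)/21.5 = -0.6538.
This image would form 14.058 cm past lens 1, i.e. 5.058 cm beyond lens 2, so it is a virtual object for lens 2: d_o2 = 9 - 14.058 = -5.058 cm.
Lens 2: 1/d_i2 = 1/f_2 - 1/d_o2 = 1/8 - 1/(-5.058) = 0.32272 cm^-1, so d_i2 = 3.099 cm.
m_2 = -(3.099)/(-5.058) = 0.6127.
The system's lateral magnification is m_1 m_2 = (-0.6538)(0.6127) = -0.4006.

-0.401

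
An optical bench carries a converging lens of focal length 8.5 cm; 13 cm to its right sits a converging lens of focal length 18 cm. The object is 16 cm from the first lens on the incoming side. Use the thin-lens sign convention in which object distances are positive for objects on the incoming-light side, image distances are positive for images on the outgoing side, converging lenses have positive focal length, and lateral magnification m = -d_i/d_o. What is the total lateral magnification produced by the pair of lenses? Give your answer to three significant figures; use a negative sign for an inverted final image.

Applying the thin-lens equation to the first lens, 1/8.5 = 1/16 + 1/d_i1, which gives d_i1 = 18.133 cm.
Its lateral magnification is m_1 = -d_i1/d_o1 = -(18.133)/16 = -1.1333.
Since 18.133 cm > 13 cm, the first image lies past the second lens and serves as a virtual object: d_o2 = L - d_i1 = -5.133 cm.
Applying the thin-lens equation again with f_2 = 18 cm and d_o2 = -5.133 cm gives d_i2 = 3.994 cm.
m_2 = -(3.994)/(-5.133) = 0.7781.
The system's lateral magnification is m_1 m_2 = (-1.1333)(0.7781) = -0.8818.

-0.882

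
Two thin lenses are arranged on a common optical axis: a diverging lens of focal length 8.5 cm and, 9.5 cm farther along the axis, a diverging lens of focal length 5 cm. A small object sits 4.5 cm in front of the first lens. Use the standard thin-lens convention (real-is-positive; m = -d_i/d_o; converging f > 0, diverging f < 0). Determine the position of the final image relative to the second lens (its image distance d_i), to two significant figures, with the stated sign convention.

First lens: d_i1 = 1/(1/(-8.5) - 1/4.5) = -2.942 cm.
The intermediate image is virtual, 2.942 cm to the left of lens 1, so d_o2 = L - d_i1 = 9.5 - (-2.942) = 12.442 cm.
Second lens: d_i2 = 1/(1/(-5) - 1/(12.442)) = -3.567 cm.

-3.6 cm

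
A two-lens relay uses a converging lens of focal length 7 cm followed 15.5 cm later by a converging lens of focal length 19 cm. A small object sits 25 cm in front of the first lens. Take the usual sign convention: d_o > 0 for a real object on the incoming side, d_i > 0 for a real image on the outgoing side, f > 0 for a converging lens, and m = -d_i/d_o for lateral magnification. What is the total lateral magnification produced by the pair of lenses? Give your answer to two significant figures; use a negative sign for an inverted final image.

First lens: d_i1 = 1/(1/7 - 1/25) = 9.722 cm.
m_1 = -(9.722)/25 = -0.3889.
That image sits 5.778 cm in front of the second lens, so d_o2 = 5.778 cm.
Second lens: d_i2 = 1/(1/19 - 1/(5.778)) = -8.303 cm.
m_2 = -(-8.303)/(5.778) = 1.4370.
Overall magnification: m = m_1 m_2 = -0.5588.

-0.56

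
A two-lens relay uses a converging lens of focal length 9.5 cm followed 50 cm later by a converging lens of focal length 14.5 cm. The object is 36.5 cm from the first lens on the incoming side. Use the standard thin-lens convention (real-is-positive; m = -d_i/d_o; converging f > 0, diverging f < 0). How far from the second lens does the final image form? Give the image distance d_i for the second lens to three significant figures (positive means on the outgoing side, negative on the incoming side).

Lens 1: 1/d_i1 = 1/f_1 - 1/d_o1 = 1/9.5 - 1/36.5 = 0.07787 cm^-1, so d_i1 = 12.843 cm.
That image sits 37.157 cm in front of the second lens, so d_o2 = 37.157 cm.
Lens 2: 1/d_i2 = 1/f_2 - 1/d_o2 = 1/14.5 - 1/(37.157) = 0.04205 cm^-1, so d_i2 = 23.780 cm.

23.8 cm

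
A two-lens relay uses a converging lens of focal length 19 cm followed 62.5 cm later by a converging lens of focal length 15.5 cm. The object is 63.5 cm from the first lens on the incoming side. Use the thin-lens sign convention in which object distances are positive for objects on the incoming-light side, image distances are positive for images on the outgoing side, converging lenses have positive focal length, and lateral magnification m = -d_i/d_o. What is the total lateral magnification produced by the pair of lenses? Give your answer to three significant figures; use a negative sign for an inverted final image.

0.333

First lens: d_i1 = 1/(1/19 - 1/63.5) = 27.112 cm.
m_1 = -(27.112)/63.5 = -0.4270.
That image sits 35.388 cm in front of the second lens, so d_o2 = 35.388 cm.
Second lens: d_i2 = 1/(1/15.5 - 1/(35.388)) = 27.580 cm.
m_2 = -(27.580)/(35.388) = -0.7794.
The system's lateral magnification is m_1 m_2 = (-0.4270)(-0.7794) = 0.3328.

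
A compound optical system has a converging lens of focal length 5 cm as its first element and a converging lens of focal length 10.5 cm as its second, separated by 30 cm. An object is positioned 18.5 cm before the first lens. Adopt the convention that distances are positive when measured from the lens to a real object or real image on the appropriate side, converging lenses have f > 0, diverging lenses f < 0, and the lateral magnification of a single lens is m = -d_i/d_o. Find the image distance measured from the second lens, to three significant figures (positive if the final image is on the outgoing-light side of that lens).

19.2 cm

Lens 1: 1/d_i1 = 1/f_1 - 1/d_o1 = 1/5 - 1/18.5 = 0.14595 cm^-1, so d_i1 = 6.852 cm.
The intermediate image is 6.852 cm to the right of lens 1, so d_o2 = L - d_i1 = 30 - 6.852 = 23.148 cm.
Lens 2: 1/d_i2 = 1/f_2 - 1/d_o2 = 1/10.5 - 1/(23.148) = 0.05204 cm^-1, so d_i2 = 19.217 cm.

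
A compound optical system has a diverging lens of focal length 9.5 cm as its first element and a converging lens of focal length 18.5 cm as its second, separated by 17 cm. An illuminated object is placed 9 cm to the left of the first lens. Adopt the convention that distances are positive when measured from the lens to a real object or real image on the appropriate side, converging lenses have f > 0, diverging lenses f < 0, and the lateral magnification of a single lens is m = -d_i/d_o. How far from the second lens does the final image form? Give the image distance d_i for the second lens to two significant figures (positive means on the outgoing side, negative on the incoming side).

130 cm

Applying the thin-lens equation to the first lens, 1/(-9.5) = 1/9 + 1/d_i1, which gives d_i1 = -4.622 cm.
With d_i1 < 0 the first image is virtual and lies on the object side; the object distance for lens 2 is d_o2 = 17 - (-4.622) = 21.622 cm.
Applying the thin-lens equation again with f_2 = 18.5 cm and d_o2 = 21.622 cm gives d_i2 = 128.139 cm.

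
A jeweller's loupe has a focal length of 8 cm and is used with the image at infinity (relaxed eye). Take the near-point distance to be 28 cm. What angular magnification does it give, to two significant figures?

3.5

M = D/f = 28/8 = 3.500.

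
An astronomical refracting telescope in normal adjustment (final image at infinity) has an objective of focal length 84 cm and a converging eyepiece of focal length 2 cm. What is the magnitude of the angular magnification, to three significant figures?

|M| = f_obj/|f_eye| = 84/2 = 42.000.

42.0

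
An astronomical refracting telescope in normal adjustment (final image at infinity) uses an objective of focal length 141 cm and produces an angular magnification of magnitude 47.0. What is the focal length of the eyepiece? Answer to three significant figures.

3.00 cm

|M| = f_obj/f_eye, so f_eye = f_obj/|M| = 141/47.0 = 3.000 cm.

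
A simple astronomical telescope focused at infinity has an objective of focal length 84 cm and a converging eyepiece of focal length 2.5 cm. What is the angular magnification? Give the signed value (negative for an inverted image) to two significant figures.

-34

M = -f_obj/f_eye = -84/(2.5) = -33.600.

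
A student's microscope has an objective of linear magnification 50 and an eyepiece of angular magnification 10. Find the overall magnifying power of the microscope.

The overall magnification of a compound microscope is the product of the objective and eyepiece magnifications:
M = M_obj x M_eye = 50 x 10 = 500.

500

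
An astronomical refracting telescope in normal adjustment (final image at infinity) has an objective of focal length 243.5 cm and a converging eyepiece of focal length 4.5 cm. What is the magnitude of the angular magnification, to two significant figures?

|M| = f_obj/|f_eye| = 243.5/4.5 = 54.111.

54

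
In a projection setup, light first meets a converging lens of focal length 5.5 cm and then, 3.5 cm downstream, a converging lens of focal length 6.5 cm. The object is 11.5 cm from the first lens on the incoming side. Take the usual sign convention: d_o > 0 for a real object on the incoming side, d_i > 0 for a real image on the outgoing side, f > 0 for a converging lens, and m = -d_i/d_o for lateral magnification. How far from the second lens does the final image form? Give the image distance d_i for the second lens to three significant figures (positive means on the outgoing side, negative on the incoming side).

3.38 cm

First lens: d_i1 = 1/(1/5.5 - 1/11.5) = 10.542 cm.
Since 10.542 cm > 3.5 cm, the first image lies past the second lens and serves as a virtual object: d_o2 = L - d_i1 = -7.042 cm.
Second lens: d_i2 = 1/(1/6.5 - 1/(-7.042)) = 3.380 cm.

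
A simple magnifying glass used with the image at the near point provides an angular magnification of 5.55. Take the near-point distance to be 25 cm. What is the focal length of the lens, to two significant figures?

For the image at the near point, M = 1 + D/f.
f = D/(M - 1) = 25/(5.55 - 1) = 5.495 cm.

5.5 cm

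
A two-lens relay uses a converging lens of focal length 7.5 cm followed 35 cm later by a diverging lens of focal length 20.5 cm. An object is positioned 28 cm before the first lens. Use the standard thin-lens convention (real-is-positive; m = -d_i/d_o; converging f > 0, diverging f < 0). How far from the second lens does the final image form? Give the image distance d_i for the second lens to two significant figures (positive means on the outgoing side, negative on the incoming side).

-11 cm

First lens: d_i1 = 1/(1/7.5 - 1/28) = 10.244 cm.
Object distance for lens 2: d_o2 = 35 - 10.244 = 24.756 cm.
Second lens: d_i2 = 1/(1/(-20.5) - 1/(24.756)) = -11.214 cm.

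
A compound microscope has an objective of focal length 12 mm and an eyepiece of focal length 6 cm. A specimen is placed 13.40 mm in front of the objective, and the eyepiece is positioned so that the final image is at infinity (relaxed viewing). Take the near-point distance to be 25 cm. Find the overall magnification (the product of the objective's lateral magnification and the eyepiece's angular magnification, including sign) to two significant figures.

Convert to cm: f_obj = 12 mm = 1.2 cm; d_o = 13.40 mm = 1.34 cm.
Objective: 1/d_i = 1/f_obj - 1/d_o = 1/1.2 - 1/1.34 = 0.08706 cm^-1, so d_i = 11.486 cm.
m_obj = -d_i/d_o = -11.486/1.34 = -8.571.
Eyepiece angular magnification (image at infinity): M_eye = D/f_e = 25/6 = 4.167.
Overall M = m_obj x M_eye = (-8.571)(4.167) = -35.71.

-36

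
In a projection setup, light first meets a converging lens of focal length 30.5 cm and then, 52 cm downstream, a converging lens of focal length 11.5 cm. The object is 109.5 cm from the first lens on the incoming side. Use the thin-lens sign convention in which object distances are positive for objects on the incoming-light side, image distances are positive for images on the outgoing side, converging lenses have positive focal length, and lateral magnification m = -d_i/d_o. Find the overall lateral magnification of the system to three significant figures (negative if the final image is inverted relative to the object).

Lens 1: 1/d_i1 = 1/f_1 - 1/d_o1 = 1/30.5 - 1/109.5 = 0.02365 cm^-1, so d_i1 = 42.275 cm.
m_1 = -(42.275)/109.5 = -0.3861.
Object distance for lens 2: d_o2 = 52 - 42.275 = 9.725 cm.
Lens 2: 1/d_i2 = 1/f_2 - 1/d_o2 = 1/11.5 - 1/(9.725) = -0.01587 cm^-1, so d_i2 = -62.994 cm.
m_2 = -(-62.994)/(9.725) = 6.4777.
Total m = m_1 x m_2 = (-0.3861)(6.4777) = -2.5009.

-2.50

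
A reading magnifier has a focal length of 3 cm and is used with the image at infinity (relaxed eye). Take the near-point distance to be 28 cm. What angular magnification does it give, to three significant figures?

M = D/f = 28/3 = 9.333.

9.33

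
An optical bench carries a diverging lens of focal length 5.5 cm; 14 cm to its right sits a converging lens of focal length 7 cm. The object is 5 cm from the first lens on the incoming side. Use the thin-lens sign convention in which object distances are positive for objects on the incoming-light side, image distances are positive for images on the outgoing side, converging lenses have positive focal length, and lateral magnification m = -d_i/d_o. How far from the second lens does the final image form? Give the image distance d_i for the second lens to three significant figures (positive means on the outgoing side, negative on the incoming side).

Lens 1: 1/d_i1 = 1/f_1 - 1/d_o1 = 1/(-5.5) - 1/5 = -0.38182 cm^-1, so d_i1 = -2.619 cm.
With d_i1 < 0 the first image is virtual and lies on the object side; the object distance for lens 2 is d_o2 = 14 - (-2.619) = 16.619 cm.
Lens 2: 1/d_i2 = 1/f_2 - 1/d_o2 = 1/7 - 1/(16.619) = 0.08269 cm^-1, so d_i2 = 12.094 cm.

12.1 cm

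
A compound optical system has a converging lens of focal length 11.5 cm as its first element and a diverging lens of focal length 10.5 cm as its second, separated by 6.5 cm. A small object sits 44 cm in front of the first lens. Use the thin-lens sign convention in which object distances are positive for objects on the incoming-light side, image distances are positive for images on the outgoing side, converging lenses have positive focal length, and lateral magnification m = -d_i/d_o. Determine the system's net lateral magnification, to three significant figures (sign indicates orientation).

-2.60

First lens: d_i1 = 1/(1/11.5 - 1/44) = 15.569 cm.
m_1 = -(15.569)/44 = -0.3538.
Since 15.569 cm > 6.5 cm, the first image lies past the second lens and serves as a virtual object: d_o2 = L - d_i1 = -9.069 cm.
Second lens: d_i2 = 1/(1/(-10.5) - 1/(-9.069)) = 66.556 cm.
m_2 = -(66.556)/(-9.069) = 7.3387.
The system's lateral magnification is m_1 m_2 = (-0.3538)(7.3387) = -2.5968.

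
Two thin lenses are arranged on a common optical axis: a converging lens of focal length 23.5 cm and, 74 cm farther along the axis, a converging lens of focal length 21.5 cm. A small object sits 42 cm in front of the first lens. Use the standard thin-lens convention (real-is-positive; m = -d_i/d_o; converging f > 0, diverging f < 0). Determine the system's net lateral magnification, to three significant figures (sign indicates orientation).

-32.1

First lens: d_i1 = 1/(1/23.5 - 1/42) = 53.351 cm.
m_1 = -(53.351)/42 = -1.2703.
That image sits 20.649 cm in front of the second lens, so d_o2 = 20.649 cm.
Second lens: d_i2 = 1/(1/21.5 - 1/(20.649)) = -521.460 cm.
m_2 = -(-521.460)/(20.649) = 25.2540.
The system's lateral magnification is m_1 m_2 = (-1.2703)(25.2540) = -32.0794.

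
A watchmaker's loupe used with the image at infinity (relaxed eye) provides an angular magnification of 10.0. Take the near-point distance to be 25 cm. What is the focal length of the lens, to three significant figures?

For the image at infinity, M = D/f.
f = D/M = 25/10.0 = 2.500 cm.

2.50 cm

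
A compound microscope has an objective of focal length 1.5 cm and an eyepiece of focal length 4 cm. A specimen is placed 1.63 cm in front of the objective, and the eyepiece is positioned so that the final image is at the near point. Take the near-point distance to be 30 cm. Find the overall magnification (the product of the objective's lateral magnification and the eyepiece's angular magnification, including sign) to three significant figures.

Objective: 1/d_i = 1/f_obj - 1/d_o = 1/1.5 - 1/1.63 = 0.05317 cm^-1, so d_i = 18.808 cm.
m_obj = -d_i/d_o = -18.808/1.63 = -11.538.
Eyepiece angular magnification (image at near point): M_eye = 1 + D/f_e = 1 + 30/4 = 8.500.
Overall M = m_obj x M_eye = (-11.538)(8.500) = -98.08.

-98.1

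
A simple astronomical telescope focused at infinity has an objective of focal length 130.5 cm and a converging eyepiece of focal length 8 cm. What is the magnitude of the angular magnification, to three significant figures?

|M| = f_obj/|f_eye| = 130.5/8 = 16.312.

16.3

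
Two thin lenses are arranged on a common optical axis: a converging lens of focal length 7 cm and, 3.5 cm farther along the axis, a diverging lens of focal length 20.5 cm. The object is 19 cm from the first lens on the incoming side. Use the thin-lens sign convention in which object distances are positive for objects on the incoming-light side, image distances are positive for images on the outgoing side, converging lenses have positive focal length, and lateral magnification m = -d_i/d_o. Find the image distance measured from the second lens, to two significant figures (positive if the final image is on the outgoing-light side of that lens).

12 cm

Lens 1: 1/d_i1 = 1/f_1 - 1/d_o1 = 1/7 - 1/19 = 0.09023 cm^-1, so d_i1 = 11.083 cm.
This image would form 11.083 cm past lens 1, i.e. 7.583 cm beyond lens 2, so it is a virtual object for lens 2: d_o2 = 3.5 - 11.083 = -7.583 cm.
Lens 2: 1/d_i2 = 1/f_2 - 1/d_o2 = 1/(-20.5) - 1/(-7.583) = 0.08309 cm^-1, so d_i2 = 12.035 cm.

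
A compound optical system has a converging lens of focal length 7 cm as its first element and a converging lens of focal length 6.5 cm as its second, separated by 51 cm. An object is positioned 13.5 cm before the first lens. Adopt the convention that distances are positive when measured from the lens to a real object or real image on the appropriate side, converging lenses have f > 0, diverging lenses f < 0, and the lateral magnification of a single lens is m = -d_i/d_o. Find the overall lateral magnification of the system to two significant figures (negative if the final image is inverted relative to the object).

Lens 1: 1/d_i1 = 1/f_1 - 1/d_o1 = 1/7 - 1/13.5 = 0.06878 cm^-1, so d_i1 = 14.538 cm.
m_1 = -(14.538)/13.5 = -1.0769.
The intermediate image is 14.538 cm to the right of lens 1, so d_o2 = L - d_i1 = 51 - 14.538 = 36.462 cm.
Lens 2: 1/d_i2 = 1/f_2 - 1/d_o2 = 1/6.5 - 1/(36.462) = 0.12642 cm^-1, so d_i2 = 7.910 cm.
m_2 = -(7.910)/(36.462) = -0.2169.
Total m = m_1 x m_2 = (-1.0769)(-0.2169) = 0.2336.

0.23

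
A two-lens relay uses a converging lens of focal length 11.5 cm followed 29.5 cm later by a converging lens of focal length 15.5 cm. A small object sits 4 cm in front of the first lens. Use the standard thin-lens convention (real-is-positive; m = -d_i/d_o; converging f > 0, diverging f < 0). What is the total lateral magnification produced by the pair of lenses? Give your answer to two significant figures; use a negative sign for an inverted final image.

Lens 1: 1/d_i1 = 1/f_1 - 1/d_o1 = 1/11.5 - 1/4 = -0.16304 cm^-1, so d_i1 = -6.133 cm.
m_1 = -(-6.133)/4 = 1.5333.
With d_i1 < 0 the first image is virtual and lies on the object side; the object distance for lens 2 is d_o2 = 29.5 - (-6.133) = 35.633 cm.
Lens 2: 1/d_i2 = 1/f_2 - 1/d_o2 = 1/15.5 - 1/(35.633) = 0.03645 cm^-1, so d_i2 = 27.433 cm.
m_2 = -(27.433)/(35.633) = -0.7699.
Overall magnification: m = m_1 m_2 = -1.1805.

-1.2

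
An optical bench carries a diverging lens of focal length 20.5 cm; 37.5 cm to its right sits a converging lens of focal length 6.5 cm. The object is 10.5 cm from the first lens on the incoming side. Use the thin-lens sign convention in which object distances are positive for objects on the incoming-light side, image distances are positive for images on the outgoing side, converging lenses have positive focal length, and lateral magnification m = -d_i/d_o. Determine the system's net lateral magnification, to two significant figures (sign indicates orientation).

-0.11

Applying the thin-lens equation to the first lens, 1/(-20.5) = 1/10.5 + 1/d_i1, which gives d_i1 = -6.944 cm.
Its lateral magnification is m_1 = -d_i1/d_o1 = -(-6.944)/10.5 = 0.6613.
The intermediate image is virtual, 6.944 cm to the left of lens 1, so d_o2 = L - d_i1 = 37.5 - (-6.944) = 44.444 cm.
Applying the thin-lens equation again with f_2 = 6.5 cm and d_o2 = 44.444 cm gives d_i2 = 7.613 cm.
m_2 = -(7.613)/(44.444) = -0.1713.
The system's lateral magnification is m_1 m_2 = (0.6613)(-0.1713) = -0.1133.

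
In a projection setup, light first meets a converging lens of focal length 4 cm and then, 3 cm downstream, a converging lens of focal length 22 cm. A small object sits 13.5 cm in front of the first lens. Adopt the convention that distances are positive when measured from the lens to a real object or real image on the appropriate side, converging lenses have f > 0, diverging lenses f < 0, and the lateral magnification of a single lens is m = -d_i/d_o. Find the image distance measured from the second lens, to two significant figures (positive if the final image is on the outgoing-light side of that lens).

2.4 cm

First lens: d_i1 = 1/(1/4 - 1/13.5) = 5.684 cm.
Since 5.684 cm > 3 cm, the first image lies past the second lens and serves as a virtual object: d_o2 = L - d_i1 = -2.684 cm.
Second lens: d_i2 = 1/(1/22 - 1/(-2.684)) = 2.392 cm.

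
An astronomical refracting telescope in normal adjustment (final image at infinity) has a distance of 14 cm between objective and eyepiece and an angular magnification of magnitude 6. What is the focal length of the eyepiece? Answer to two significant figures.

2.0 cm

In normal adjustment the tube length equals f_obj + f_eye and |M| = f_obj/f_eye.
So f_obj = 6 f_eye and 6 f_eye + f_eye = 14 cm, giving f_eye = 14/7 = 2.000 cm and f_obj = 12.000 cm.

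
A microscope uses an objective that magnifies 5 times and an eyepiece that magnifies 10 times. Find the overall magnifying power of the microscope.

The overall magnification of a compound microscope is the product of the objective and eyepiece magnifications:
M = M_obj x M_eye = 5 x 10 = 50.

50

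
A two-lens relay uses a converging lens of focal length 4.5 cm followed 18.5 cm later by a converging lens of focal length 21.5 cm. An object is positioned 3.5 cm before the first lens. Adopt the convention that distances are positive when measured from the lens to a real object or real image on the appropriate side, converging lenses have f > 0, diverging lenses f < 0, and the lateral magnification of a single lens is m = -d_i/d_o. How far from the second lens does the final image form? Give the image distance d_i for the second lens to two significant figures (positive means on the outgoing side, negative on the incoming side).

58 cm

First lens: d_i1 = 1/(1/4.5 - 1/3.5) = -15.750 cm.
The intermediate image is virtual, 15.750 cm to the left of lens 1, so d_o2 = L - d_i1 = 18.5 - (-15.750) = 34.250 cm.
Second lens: d_i2 = 1/(1/21.5 - 1/(34.250)) = 57.755 cm.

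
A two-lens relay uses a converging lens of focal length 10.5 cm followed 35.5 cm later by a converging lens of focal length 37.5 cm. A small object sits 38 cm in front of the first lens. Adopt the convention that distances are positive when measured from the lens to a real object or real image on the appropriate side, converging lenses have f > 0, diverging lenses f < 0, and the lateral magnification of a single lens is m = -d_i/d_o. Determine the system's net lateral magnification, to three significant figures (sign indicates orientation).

Applying the thin-lens equation to the first lens, 1/10.5 = 1/38 + 1/d_i1, which gives d_i1 = 14.509 cm.
Its lateral magnification is m_1 = -d_i1/d_o1 = -(14.509)/38 = -0.3818.
That image sits 20.991 cm in front of the second lens, so d_o2 = 20.991 cm.
Applying the thin-lens equation again with f_2 = 37.5 cm and d_o2 = 20.991 cm gives d_i2 = -47.680 cm.
m_2 = -(-47.680)/(20.991) = 2.2715.
Total m = m_1 x m_2 = (-0.3818)(2.2715) = -0.8673.

-0.867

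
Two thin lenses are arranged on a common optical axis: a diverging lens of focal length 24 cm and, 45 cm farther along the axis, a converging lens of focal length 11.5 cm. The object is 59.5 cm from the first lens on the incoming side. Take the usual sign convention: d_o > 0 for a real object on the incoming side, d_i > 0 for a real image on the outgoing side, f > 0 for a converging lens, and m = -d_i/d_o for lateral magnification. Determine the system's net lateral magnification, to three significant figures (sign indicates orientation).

First lens: d_i1 = 1/(1/(-24) - 1/59.5) = -17.102 cm.
m_1 = -(-17.102)/59.5 = 0.2874.
With d_i1 < 0 the first image is virtual and lies on the object side; the object distance for lens 2 is d_o2 = 45 - (-17.102) = 62.102 cm.
Second lens: d_i2 = 1/(1/11.5 - 1/(62.102)) = 14.114 cm.
m_2 = -(14.114)/(62.102) = -0.2273.
Overall magnification: m = m_1 m_2 = -0.0653.

-0.0653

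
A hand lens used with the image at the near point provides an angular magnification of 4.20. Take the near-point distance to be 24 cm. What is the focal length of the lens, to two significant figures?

7.5 cm

For the image at the near point, M = 1 + D/f.
f = D/(M - 1) = 24/(4.2 - 1) = 7.500 cm.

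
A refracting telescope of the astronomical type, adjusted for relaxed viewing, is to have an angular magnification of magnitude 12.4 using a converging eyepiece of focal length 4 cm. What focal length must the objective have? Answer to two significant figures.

50 cm

|M| = f_obj/|f_eye|, so f_obj = |M| x |f_eye| = 12.4 x 4 = 49.600 cm.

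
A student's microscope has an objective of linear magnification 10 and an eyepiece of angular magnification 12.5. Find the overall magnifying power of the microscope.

125

The overall magnification of a compound microscope is the product of the objective and eyepiece magnifications:
M = M_obj x M_eye = 10 x 12.5 = 125.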